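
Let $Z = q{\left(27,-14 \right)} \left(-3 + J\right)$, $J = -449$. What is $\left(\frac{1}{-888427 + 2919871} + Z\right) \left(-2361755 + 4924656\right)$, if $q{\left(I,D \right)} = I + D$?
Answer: $- \frac{30592746809179643}{2031444} \approx -1.506 \cdot 10^{10}$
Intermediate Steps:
$q{\left(I,D \right)} = D + I$
$Z = -5876$ ($Z = \left(-14 + 27\right) \left(-3 - 449\right) = 13 \left(-452\right) = -5876$)
$\left(\frac{1}{-888427 + 2919871} + Z\right) \left(-2361755 + 4924656\right) = \left(\frac{1}{-888427 + 2919871} - 5876\right) \left(-2361755 + 4924656\right) = \left(\frac{1}{2031444} - 5876\right) 2562901 = \left(- \frac{11936764943}{2031444}\right) 2562901 = - \frac{30592746809179643}{2031444}$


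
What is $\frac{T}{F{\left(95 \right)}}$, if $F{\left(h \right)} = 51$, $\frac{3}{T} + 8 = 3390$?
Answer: $\frac{1}{57494} \approx 1.7393 \cdot 10^{-5}$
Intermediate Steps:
$T = \frac{3}{3382}$ ($T = \frac{3}{-8 + 3390} = \frac{3}{3382} \approx 0.00088705$)
$\frac{T}{F{\left(95 \right)}} = \frac{3}{3382 \cdot 51} = \frac{3}{3382} \cdot \frac{1}{51} = \frac{1}{57494}$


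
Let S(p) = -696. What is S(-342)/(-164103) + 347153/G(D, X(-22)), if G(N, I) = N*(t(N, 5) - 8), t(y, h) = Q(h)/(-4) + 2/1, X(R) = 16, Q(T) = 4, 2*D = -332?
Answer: 18989885837/63562562 ≈ 298.76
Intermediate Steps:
D = -166 (D = (½)*(-332) = -166)
t(y, h) = 1 (t(y, h) = 4/(-4) + 2/1 = 4*(-¼) + 2*1 = -1 + 2 = 1)
G(N, I) = -7*N (G(N, I) = N*(1 - 8) = N*(-7) = -7*N)
S(-342)/(-164103) + 347153/G(D, X(-22)) = -696/(-164103) + 347153/((-7*(-166))) = -696*(-1/164103) + 347153/1162 = 232/54701 + 347153*(1/1162) = 232/54701 + 347153/1162 = 18989885837/63562562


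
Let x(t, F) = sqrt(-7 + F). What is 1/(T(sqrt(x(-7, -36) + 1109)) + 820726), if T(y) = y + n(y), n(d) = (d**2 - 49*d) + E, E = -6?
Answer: 1/(821829 - 48*sqrt(1109 + I*sqrt(43)) + I*sqrt(43)) ≈ 1.2192e-6 - 3.0e-12*I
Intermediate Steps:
n(d) = -6 + d**2 - 49*d (n(d) = (d**2 - 49*d) - 6 = -6 + d**2 - 49*d)
T(y) = -6 + y**2 - 48*y (T(y) = y + (-6 + y**2 - 49*y) = -6 + y**2 - 48*y)
1/(T(sqrt(x(-7, -36) + 1109)) + 820726) = 1/((-6 + (sqrt(sqrt(-7 - 36) + 1109))**2 - 48*sqrt(sqrt(-7 - 36) + 1109)) + 820726) = 1/((-6 + (sqrt(sqrt(-43) + 1109))**2 - 48*sqrt(sqrt(-43) + 1109)) + 820726) = 1/((-6 + (sqrt(I*sqrt(43) + 1109))**2 - 48*sqrt(I*sqrt(43) + 1109)) + 820726) = 1/((-6 + (sqrt(1109 + I*sqrt(43)))**2 - 48*sqrt(1109 + I*sqrt(43))) + 820726) = 1/((-6 + (1109 + I*sqrt(43)) - 48*sqrt(1109 + I*sqrt(43))) + 820726) = 1/((1103 - 48*sqrt(1109 + I*sqrt(43)) + I*sqrt(43)) + 820726) = 1/(821829 - 48*sqrt(1109 + I*sqrt(43)) + I*sqrt(43))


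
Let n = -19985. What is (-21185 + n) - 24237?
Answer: -65407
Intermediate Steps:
(-21185 + n) - 24237 = (-21185 - 19985) - 24237 = -41170 - 24237 = -65407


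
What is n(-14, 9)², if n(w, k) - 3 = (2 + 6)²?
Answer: 4489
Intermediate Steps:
n(w, k) = 67 (n(w, k) = 3 + (2 + 6)² = 3 + 8² = 3 + 64 = 67)
n(-14, 9)² = 67² = 4489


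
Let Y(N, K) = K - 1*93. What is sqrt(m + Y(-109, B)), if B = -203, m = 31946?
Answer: 5*sqrt(1266) ≈ 177.90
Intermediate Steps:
Y(N, K) = -93 + K (Y(N, K) = K - 93 = -93 + K)
sqrt(m + Y(-109, B)) = sqrt(31946 + (-93 - 203)) = sqrt(31946 - 296) = sqrt(31650) = 5*sqrt(1266)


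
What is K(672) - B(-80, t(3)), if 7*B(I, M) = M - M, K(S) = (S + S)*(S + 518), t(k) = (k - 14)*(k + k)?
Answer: 1599360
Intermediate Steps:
t(k) = 2*k*(-14 + k) (t(k) = (-14 + k)*(2*k) = 2*k*(-14 + k))
K(S) = 2*S*(518 + S) (K(S) = (2*S)*(518 + S) = 2*S*(518 + S))
B(I, M) = 0 (B(I, M) = (M - M)/7 = (1/7)*0 = 0)
K(672) - B(-80, t(3)) = 2*672*(518 + 672) - 1*0 = 2*672*1190 + 0 = 1599360 + 0 = 1599360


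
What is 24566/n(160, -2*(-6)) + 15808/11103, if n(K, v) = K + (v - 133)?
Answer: 91124270/144339 ≈ 631.32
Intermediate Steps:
n(K, v) = -133 + K + v (n(K, v) = K + (-133 + v) = -133 + K + v)
24566/n(160, -2*(-6)) + 15808/11103 = 24566/(-133 + 160 - 2*(-6)) + 15808/11103 = 24566/(-133 + 160 + 12) + 15808*(1/11103) = 24566/39 + 15808/11103 = 91124270/144339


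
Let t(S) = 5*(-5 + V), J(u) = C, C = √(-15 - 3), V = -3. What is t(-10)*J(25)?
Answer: -120*I*√2 ≈ -169.71*I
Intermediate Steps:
C = 3*I*√2 (C = √(-18) = 3*I*√2 ≈ 4.2426*I)
J(u) = 3*I*√2
t(S) = -40 (t(S) = 5*(-5 - 3) = 5*(-8) = -40)
t(-10)*J(25) = -120*I*√2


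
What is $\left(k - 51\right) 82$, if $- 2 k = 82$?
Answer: $-7544$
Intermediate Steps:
$k = -41$ ($k = \left(- \frac{1}{2}\right) 82 = -41$)
$\left(k - 51\right) 82 = \left(-41 - 51\right) 82 = \left(-92\right) 82 = -7544$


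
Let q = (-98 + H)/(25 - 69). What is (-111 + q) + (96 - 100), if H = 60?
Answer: -2511/22 ≈ -114.14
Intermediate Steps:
q = 19/22 (q = (-98 + 60)/(25 - 69) = -38/(-44) = -38*(-1/44) = 19/22 ≈ 0.86364)
(-111 + q) + (96 - 100) = (-111 + 19/22) + (96 - 100) = -2423/22 - 4 = -2511/22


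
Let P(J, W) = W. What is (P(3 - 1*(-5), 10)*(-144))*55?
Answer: -79200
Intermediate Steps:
(P(3 - 1*(-5), 10)*(-144))*55 = (10*(-144))*55 = -1440*55 = -79200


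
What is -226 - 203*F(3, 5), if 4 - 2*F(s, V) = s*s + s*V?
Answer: 1804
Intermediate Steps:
F(s, V) = 2 - s²/2 - V*s/2 (F(s, V) = 2 - (s*s + s*V)/2 = 2 - (s² + V*s)/2 = 2 + (-s²/2 - V*s/2) = 2 - s²/2 - V*s/2)
-226 - 203*F(3, 5) = -226 - 203*(2 - ½*3² - ½*5*3) = -226 - 203*(2 - ½*9 - 15/2) = -226 - 203*(2 - 9/2 - 15/2) = -226 - 203*(-10) = -226 + 2030 = 1804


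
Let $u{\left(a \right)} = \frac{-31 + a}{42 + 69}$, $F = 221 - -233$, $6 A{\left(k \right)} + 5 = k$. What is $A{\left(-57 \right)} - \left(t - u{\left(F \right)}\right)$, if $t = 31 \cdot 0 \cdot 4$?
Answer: $- \frac{724}{111} \approx -6.5225$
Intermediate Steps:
$A{\left(k \right)} = - \frac{5}{6} + \frac{k}{6}$
$t = 0$ ($t = 0 \cdot 4 = 0$)
$F = 454$ ($F = 221 + 233 = 454$)
$u{\left(a \right)} = - \frac{31}{111} + \frac{a}{111}$ ($u{\left(a \right)} = \frac{-31 + a}{111} = \left(-31 + a\right) \frac{1}{111} = - \frac{31}{111} + \frac{a}{111}$)
$A{\left(-57 \right)} - \left(t - u{\left(F \right)}\right) = \left(- \frac{5}{6} + \frac{1}{6} \left(-57\right)\right) - \left(0 - \left(- \frac{31}{111} + \frac{1}{111} \cdot 454\right)\right) = \left(- \frac{5}{6} - \frac{19}{2}\right) - \left(0 - \left(- \frac{31}{111} + \frac{454}{111}\right)\right) = - \frac{31}{3} - \left(0 - \frac{141}{37}\right) = - \frac{31}{3} - - \frac{141}{37} = - \frac{31}{3} + \frac{141}{37} = - \frac{724}{111}$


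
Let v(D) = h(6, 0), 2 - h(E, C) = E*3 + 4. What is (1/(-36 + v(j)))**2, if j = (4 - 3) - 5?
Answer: 1/3136 ≈ 0.00031888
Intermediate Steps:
j = -4 (j = 1 - 5 = -4)
h(E, C) = -2 - 3*E (h(E, C) = 2 - (E*3 + 4) = 2 - (3*E + 4) = 2 - (4 + 3*E) = 2 + (-4 - 3*E) = -2 - 3*E)
v(D) = -20 (v(D) = -2 - 3*6 = -2 - 18 = -20)
(1/(-36 + v(j)))**2 = (1/(-36 - 20))**2 = (1/(-56))**2 = (-1/56)**2 = 1/3136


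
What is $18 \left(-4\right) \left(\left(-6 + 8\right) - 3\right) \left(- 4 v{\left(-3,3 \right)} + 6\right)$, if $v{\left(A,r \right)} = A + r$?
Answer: $432$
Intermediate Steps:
$18 \left(-4\right) \left(\left(-6 + 8\right) - 3\right) \left(- 4 v{\left(-3,3 \right)} + 6\right) = 18 \left(-4\right) \left(\left(-6 + 8\right) - 3\right) \left(- 4 \left(-3 + 3\right) + 6\right) = - 72 \left(2 - 3\right) \left(\left(-4\right) 0 + 6\right) = \left(-72\right) \left(-1\right) \left(0 + 6\right) = 72 \cdot 6 = 432$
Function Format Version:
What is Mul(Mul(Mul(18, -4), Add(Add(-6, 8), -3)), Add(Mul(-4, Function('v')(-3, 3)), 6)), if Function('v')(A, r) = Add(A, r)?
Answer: 432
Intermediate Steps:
Mul(Mul(Mul(18, -4), Add(Add(-6, 8), -3)), Add(Mul(-4, Function('v')(-3, 3)), 6)) = Mul(Mul(Mul(18, -4), Add(Add(-6, 8), -3)), Add(Mul(-4, Add(-3, 3)), 6)) = Mul(Mul(-72, Add(2, -3)), Add(Mul(-4, 0), 6)) = Mul(Mul(-72, -1), Add(0, 6)) = Mul(72, 6) = 432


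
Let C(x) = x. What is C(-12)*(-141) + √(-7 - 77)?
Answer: 1692 + 2*I*√21 ≈ 1692.0 + 9.1651*I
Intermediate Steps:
C(-12)*(-141) + √(-7 - 77) = -12*(-141) + √(-7 - 77) = 1692 + √(-84) = 1692 + 2*I*√21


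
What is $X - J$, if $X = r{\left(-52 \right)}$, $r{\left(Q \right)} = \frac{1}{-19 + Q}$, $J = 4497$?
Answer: $- \frac{319288}{71} \approx -4497.0$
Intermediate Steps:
$X = - \frac{1}{71}$ ($X = \frac{1}{-19 - 52} = \frac{1}{-71} = - \frac{1}{71} \approx -0.014085$)
$X - J = - \frac{1}{71} - 4497 = - \frac{319288}{71}$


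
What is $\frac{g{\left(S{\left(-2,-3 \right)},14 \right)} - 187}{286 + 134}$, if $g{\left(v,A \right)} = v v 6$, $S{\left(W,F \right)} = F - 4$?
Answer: $\frac{107}{420} \approx 0.25476$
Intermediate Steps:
$S{\left(W,F \right)} = -4 + F$
$g{\left(v,A \right)} = 6 v^{2}$ ($g{\left(v,A \right)} = v^{2} \cdot 6 = 6 v^{2}$)
$\frac{g{\left(S{\left(-2,-3 \right)},14 \right)} - 187}{286 + 134} = \frac{6 \left(-4 - 3\right)^{2} - 187}{286 + 134} = \frac{6 \left(-7\right)^{2} - 187}{420} = \left(6 \cdot 49 - 187\right) \frac{1}{420} = \left(294 - 187\right) \frac{1}{420} = 107 \cdot \frac{1}{420} = \frac{107}{420}$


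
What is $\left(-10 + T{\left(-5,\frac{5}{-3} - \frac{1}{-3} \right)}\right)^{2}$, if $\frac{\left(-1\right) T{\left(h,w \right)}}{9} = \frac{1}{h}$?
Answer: $\frac{1681}{25} \approx 67.24$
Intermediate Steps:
$T{\left(h,w \right)} = - \frac{9}{h}$
$\left(-10 + T{\left(-5,\frac{5}{-3} - \frac{1}{-3} \right)}\right)^{2} = \left(-10 - \frac{9}{-5}\right)^{2} = \left(-10 - - \frac{9}{5}\right)^{2} = \left(-10 + \frac{9}{5}\right)^{2} = \left(- \frac{41}{5}\right)^{2} = \frac{1681}{25}$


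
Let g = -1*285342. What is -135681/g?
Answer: 45227/95114 ≈ 0.47550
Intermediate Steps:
g = -285342
-135681/g = -135681/(-285342) = -135681*(-1/285342) = 45227/95114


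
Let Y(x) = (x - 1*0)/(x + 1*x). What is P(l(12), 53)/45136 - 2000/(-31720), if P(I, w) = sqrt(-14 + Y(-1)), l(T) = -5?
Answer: 50/793 + 3*I*sqrt(6)/90272 ≈ 0.063052 + 8.1404e-5*I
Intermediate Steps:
Y(x) = 1/2 (Y(x) = (x + 0)/(x + x) = x/((2*x)) = x*(1/(2*x)) = 1/2)
P(I, w) = 3*I*sqrt(6)/2 (P(I, w) = sqrt(-14 + 1/2) = sqrt(-27/2) = 3*I*sqrt(6)/2)
P(l(12), 53)/45136 - 2000/(-31720) = (3*I*sqrt(6)/2)/45136 - 2000/(-31720) = (3*I*sqrt(6)/2)*(1/45136) - 2000*(-1/31720) = 3*I*sqrt(6)/90272 + 50/793 = 50/793 + 3*I*sqrt(6)/90272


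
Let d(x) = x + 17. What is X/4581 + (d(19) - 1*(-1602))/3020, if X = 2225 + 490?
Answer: 2617163/2305770 ≈ 1.1350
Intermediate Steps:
d(x) = 17 + x
X = 2715
X/4581 + (d(19) - 1*(-1602))/3020 = 2715/4581 + ((17 + 19) - 1*(-1602))/3020 = 2715*(1/4581) + (36 + 1602)*(1/3020) = 905/1527 + 1638*(1/3020) = 905/1527 + 819/1510 = 2617163/2305770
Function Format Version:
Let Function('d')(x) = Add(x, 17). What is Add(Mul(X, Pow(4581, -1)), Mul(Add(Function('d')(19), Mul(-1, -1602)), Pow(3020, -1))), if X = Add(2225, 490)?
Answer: Rational(2617163, 2305770) ≈ 1.1350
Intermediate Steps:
Function('d')(x) = Add(17, x)
X = 2715
Add(Mul(X, Pow(4581, -1)), Mul(Add(Function('d')(19), Mul(-1, -1602)), Pow(3020, -1))) = Add(Mul(2715, Pow(4581, -1)), Mul(Add(Add(17, 19), Mul(-1, -1602)), Pow(3020, -1))) = Add(Mul(2715, Rational(1, 4581)), Mul(Add(36, 1602), Rational(1, 3020))) = Add(Rational(905, 1527), Mul(1638, Rational(1, 3020))) = Add(Rational(905, 1527), Rational(819, 1510)) = Rational(2617163, 2305770)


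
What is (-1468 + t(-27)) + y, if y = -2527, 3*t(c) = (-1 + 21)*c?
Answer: -4175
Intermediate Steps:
t(c) = 20*c/3 (t(c) = ((-1 + 21)*c)/3 = (20*c)/3 = 20*c/3)
(-1468 + t(-27)) + y = (-1468 + (20/3)*(-27)) - 2527 = (-1468 - 180) - 2527 = -1648 - 2527 = -4175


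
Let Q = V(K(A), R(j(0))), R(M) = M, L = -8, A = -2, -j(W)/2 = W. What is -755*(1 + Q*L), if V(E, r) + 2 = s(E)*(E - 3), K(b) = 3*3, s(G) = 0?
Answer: -12835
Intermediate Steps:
j(W) = -2*W
K(b) = 9
V(E, r) = -2 (V(E, r) = -2 + 0*(E - 3) = -2 + 0*(-3 + E) = -2 + 0 = -2)
Q = -2
-755*(1 + Q*L) = -755*(1 - 2*(-8)) = -755*(1 + 16) = -755*17 = -12835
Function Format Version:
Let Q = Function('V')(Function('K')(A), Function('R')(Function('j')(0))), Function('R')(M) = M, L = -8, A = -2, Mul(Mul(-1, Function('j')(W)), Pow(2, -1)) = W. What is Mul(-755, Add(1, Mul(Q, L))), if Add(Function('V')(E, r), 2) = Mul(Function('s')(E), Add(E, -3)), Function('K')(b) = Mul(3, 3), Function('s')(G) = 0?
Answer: -12835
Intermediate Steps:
Function('j')(W) = Mul(-2, W)
Function('K')(b) = 9
Function('V')(E, r) = -2 (Function('V')(E, r) = Add(-2, Mul(0, Add(E, -3))) = Add(-2, Mul(0, Add(-3, E))) = Add(-2, 0) = -2)
Q = -2
Mul(-755, Add(1, Mul(Q, L))) = Mul(-755, Add(1, Mul(-2, -8))) = Mul(-755, Add(1, 16)) = Mul(-755, 17) = -12835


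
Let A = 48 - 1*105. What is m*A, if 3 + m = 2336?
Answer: -132981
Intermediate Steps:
m = 2333 (m = -3 + 2336 = 2333)
A = -57 (A = 48 - 105 = -57)
m*A = 2333*(-57) = -132981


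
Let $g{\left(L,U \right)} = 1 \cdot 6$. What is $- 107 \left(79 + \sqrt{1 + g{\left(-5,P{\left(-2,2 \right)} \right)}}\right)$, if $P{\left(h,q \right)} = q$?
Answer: $-8453 - 107 \sqrt{7} \approx -8736.1$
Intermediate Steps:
$g{\left(L,U \right)} = 6$
$- 107 \left(79 + \sqrt{1 + g{\left(-5,P{\left(-2,2 \right)} \right)}}\right) = - 107 \left(79 + \sqrt{1 + 6}\right) = - 107 \left(79 + \sqrt{7}\right) = -8453 - 107 \sqrt{7}$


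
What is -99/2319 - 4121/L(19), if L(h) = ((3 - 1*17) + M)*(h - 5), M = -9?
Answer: 3174907/248906 ≈ 12.755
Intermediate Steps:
L(h) = 115 - 23*h (L(h) = ((3 - 1*17) - 9)*(h - 5) = ((3 - 17) - 9)*(-5 + h) = (-14 - 9)*(-5 + h) = -23*(-5 + h) = 115 - 23*h)
-99/2319 - 4121/L(19) = -99/2319 - 4121/(115 - 23*19) = -99*1/2319 - 4121/(115 - 437) = -33/773 - 4121/(-322) = -33/773 - 4121*(-1/322) = -33/773 + 4121/322 = 3174907/248906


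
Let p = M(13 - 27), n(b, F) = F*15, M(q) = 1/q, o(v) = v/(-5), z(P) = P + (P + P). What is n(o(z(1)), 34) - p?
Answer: 7141/14 ≈ 510.07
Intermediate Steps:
z(P) = 3*P (z(P) = P + 2*P = 3*P)
o(v) = -v/5 (o(v) = v*(-⅕) = -v/5)
n(b, F) = 15*F
p = -1/14 (p = 1/(13 - 27) = 1/(-14) = -1/14 ≈ -0.071429)
n(o(z(1)), 34) - p = 15*34 - 1*(-1/14) = 510 + 1/14 = 7141/14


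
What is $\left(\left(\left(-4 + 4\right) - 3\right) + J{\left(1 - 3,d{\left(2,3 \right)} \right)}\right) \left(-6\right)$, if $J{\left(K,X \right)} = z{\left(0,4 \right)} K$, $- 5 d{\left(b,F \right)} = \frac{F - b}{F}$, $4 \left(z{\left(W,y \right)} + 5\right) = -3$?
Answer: $-51$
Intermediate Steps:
$z{\left(W,y \right)} = - \frac{23}{4}$ ($z{\left(W,y \right)} = -5 + \frac{1}{4} \left(-3\right) = -5 - \frac{3}{4} = - \frac{23}{4}$)
$d{\left(b,F \right)} = - \frac{F - b}{5 F}$ ($d{\left(b,F \right)} = - \frac{\left(F - b\right) \frac{1}{F}}{5} = - \frac{\frac{1}{F} \left(F - b\right)}{5} = - \frac{F - b}{5 F}$)
$J{\left(K,X \right)} = - \frac{23 K}{4}$
$\left(\left(\left(-4 + 4\right) - 3\right) + J{\left(1 - 3,d{\left(2,3 \right)} \right)}\right) \left(-6\right) = \left(\left(\left(-4 + 4\right) - 3\right) - \frac{23 \left(1 - 3\right)}{4}\right) \left(-6\right) = \left(\left(0 - 3\right) - - \frac{23}{2}\right) \left(-6\right) = \left(-3 + \frac{23}{2}\right) \left(-6\right) = \frac{17}{2} \left(-6\right) = -51$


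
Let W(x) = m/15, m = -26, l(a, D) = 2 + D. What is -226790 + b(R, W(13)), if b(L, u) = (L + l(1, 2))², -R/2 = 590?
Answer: 1156186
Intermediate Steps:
R = -1180 (R = -2*590 = -1180)
W(x) = -26/15
b(L, u) = (4 + L)² (b(L, u) = (L + (2 + 2))² = (L + 4)² = (4 + L)²)
-226790 + b(R, W(13)) = -226790 + (4 - 1180)² = -226790 + (-1176)² = -226790 + 1382976 = 1156186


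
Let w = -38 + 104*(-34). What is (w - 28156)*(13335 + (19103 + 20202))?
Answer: -1670267200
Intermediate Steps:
w = -3574 (w = -38 - 3536 = -3574)
(w - 28156)*(13335 + (19103 + 20202)) = (-3574 - 28156)*(13335 + (19103 + 20202)) = -31730*(13335 + 39305) = -31730*52640 = -1670267200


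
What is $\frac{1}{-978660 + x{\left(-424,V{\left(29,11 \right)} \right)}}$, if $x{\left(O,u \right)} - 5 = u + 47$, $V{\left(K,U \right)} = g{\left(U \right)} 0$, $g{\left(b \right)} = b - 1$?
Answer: $- \frac{1}{978608} \approx -1.0219 \cdot 10^{-6}$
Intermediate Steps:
$g{\left(b \right)} = -1 + b$
$V{\left(K,U \right)} = 0$ ($V{\left(K,U \right)} = \left(-1 + U\right) 0 = 0$)
$x{\left(O,u \right)} = 52 + u$ ($x{\left(O,u \right)} = 5 + \left(u + 47\right) = 5 + \left(47 + u\right) = 52 + u$)
$\frac{1}{-978660 + x{\left(-424,V{\left(29,11 \right)} \right)}} = \frac{1}{-978660 + \left(52 + 0\right)} = \frac{1}{-978660 + 52} = \frac{1}{-978608} = - \frac{1}{978608}$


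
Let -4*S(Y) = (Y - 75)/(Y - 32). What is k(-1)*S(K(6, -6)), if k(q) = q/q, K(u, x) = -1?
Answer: -19/33 ≈ -0.57576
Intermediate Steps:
k(q) = 1
S(Y) = -(-75 + Y)/(4*(-32 + Y)) (S(Y) = -(Y - 75)/(4*(Y - 32)) = -(-75 + Y)/(4*(-32 + Y)))
k(-1)*S(K(6, -6)) = 1*((75 - 1*(-1))/(4*(-32 - 1))) = 1*((¼)*(75 + 1)/(-33)) = 1*((¼)*(-1/33)*76) = 1*(-19/33) = -19/33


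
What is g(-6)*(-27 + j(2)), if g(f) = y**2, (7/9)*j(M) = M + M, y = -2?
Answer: -612/7 ≈ -87.429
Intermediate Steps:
j(M) = 18*M/7 (j(M) = 9*(M + M)/7 = 9*(2*M)/7 = 18*M/7)
g(f) = 4 (g(f) = (-2)**2 = 4)
g(-6)*(-27 + j(2)) = 4*(-27 + (18/7)*2) = 4*(-27 + 36/7) = 4*(-153/7) = -612/7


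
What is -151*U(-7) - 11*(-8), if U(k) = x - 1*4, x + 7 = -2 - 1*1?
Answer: 2202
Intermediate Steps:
x = -10 (x = -7 + (-2 - 1*1) = -7 + (-2 - 1) = -7 - 3 = -10)
U(k) = -14 (U(k) = -10 - 1*4 = -10 - 4 = -14)
-151*U(-7) - 11*(-8) = -151*(-14) - 11*(-8) = 2114 + 88 = 2202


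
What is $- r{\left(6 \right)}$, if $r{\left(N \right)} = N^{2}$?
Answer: $-36$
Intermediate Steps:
$- r{\left(6 \right)} = - 6^{2} = \left(-1\right) 36 = -36$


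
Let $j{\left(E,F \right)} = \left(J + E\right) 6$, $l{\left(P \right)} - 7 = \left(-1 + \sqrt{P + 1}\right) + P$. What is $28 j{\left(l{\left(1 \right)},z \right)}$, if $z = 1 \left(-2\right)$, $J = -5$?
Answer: $336 + 168 \sqrt{2} \approx 573.59$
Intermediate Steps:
$z = -2$
$l{\left(P \right)} = 6 + P + \sqrt{1 + P}$ ($l{\left(P \right)} = 7 + \left(\left(-1 + \sqrt{P + 1}\right) + P\right) = 7 + \left(\left(-1 + \sqrt{1 + P}\right) + P\right) = 7 + \left(-1 + P + \sqrt{1 + P}\right) = 6 + P + \sqrt{1 + P}$)
$j{\left(E,F \right)} = -30 + 6 E$ ($j{\left(E,F \right)} = \left(-5 + E\right) 6 = -30 + 6 E$)
$28 j{\left(l{\left(1 \right)},z \right)} = 28 \left(-30 + 6 \left(6 + 1 + \sqrt{1 + 1}\right)\right) = 28 \left(-30 + 6 \left(6 + 1 + \sqrt{2}\right)\right) = 28 \left(-30 + 6 \left(7 + \sqrt{2}\right)\right) = 28 \left(-30 + \left(42 + 6 \sqrt{2}\right)\right) = 28 \left(12 + 6 \sqrt{2}\right) = 336 + 168 \sqrt{2}$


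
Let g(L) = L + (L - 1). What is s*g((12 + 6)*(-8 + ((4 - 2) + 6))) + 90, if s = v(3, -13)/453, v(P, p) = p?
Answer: 40783/453 ≈ 90.029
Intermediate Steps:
s = -13/453 ≈ -0.028698
g(L) = -1 + 2*L (g(L) = L + (-1 + L) = -1 + 2*L)
s*g((12 + 6)*(-8 + ((4 - 2) + 6))) + 90 = -13*(-1 + 2*((12 + 6)*(-8 + ((4 - 2) + 6))))/453 + 90 = -13*(-1 + 2*(18*(-8 + (2 + 6))))/453 + 90 = -13*(-1 + 2*(18*(-8 + 8)))/453 + 90 = -13*(-1 + 2*(18*0))/453 + 90 = -13*(-1 + 2*0)/453 + 90 = -13*(-1 + 0)/453 + 90 = -13/453*(-1) + 90 = 13/453 + 90 = 40783/453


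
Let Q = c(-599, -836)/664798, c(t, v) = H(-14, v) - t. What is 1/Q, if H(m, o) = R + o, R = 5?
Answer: -332399/116 ≈ -2865.5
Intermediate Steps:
H(m, o) = 5 + o
c(t, v) = 5 + v - t (c(t, v) = (5 + v) - t = 5 + v - t)
Q = -116/332399 (Q = (5 - 836 - 1*(-599))/664798 = (5 - 836 + 599)*(1/664798) = -232*1/664798 = -116/332399 ≈ -0.00034898)
1/Q = 1/(-116/332399) = -332399/116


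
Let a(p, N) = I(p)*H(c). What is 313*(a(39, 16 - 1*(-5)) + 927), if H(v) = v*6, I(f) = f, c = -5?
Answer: -76059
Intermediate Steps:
H(v) = 6*v
a(p, N) = -30*p (a(p, N) = p*(6*(-5)) = p*(-30) = -30*p)
313*(a(39, 16 - 1*(-5)) + 927) = 313*(-30*39 + 927) = 313*(-1170 + 927) = 313*(-243) = -76059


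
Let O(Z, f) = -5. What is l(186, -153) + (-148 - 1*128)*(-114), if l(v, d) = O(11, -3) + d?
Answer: 31306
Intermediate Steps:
l(v, d) = -5 + d
l(186, -153) + (-148 - 1*128)*(-114) = (-5 - 153) + (-148 - 1*128)*(-114) = -158 + (-148 - 128)*(-114) = -158 - 276*(-114) = -158 + 31464 = 31306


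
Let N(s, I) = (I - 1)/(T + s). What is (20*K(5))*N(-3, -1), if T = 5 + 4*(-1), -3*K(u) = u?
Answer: -100/3 ≈ -33.333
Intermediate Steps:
K(u) = -u/3
T = 1 (T = 5 - 4 = 1)
N(s, I) = (-1 + I)/(1 + s) (N(s, I) = (I - 1)/(1 + s) = (-1 + I)/(1 + s))
(20*K(5))*N(-3, -1) = (20*(-⅓*5))*((-1 - 1)/(1 - 3)) = (20*(-5/3))*(-2/(-2)) = -(-50)*(-2)/3 = -100/3*1 = -100/3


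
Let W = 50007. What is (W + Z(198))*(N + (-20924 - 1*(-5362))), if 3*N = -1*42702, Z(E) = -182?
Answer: -1484585700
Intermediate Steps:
N = -14234 (N = (-1*42702)/3 = (⅓)*(-42702) = -14234)
(W + Z(198))*(N + (-20924 - 1*(-5362))) = (50007 - 182)*(-14234 + (-20924 - 1*(-5362))) = 49825*(-14234 + (-20924 + 5362)) = 49825*(-14234 - 15562) = 49825*(-29796) = -1484585700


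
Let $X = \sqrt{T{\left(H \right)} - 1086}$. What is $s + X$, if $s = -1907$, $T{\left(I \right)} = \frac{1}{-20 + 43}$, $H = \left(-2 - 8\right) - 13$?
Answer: $-1907 + \frac{i \sqrt{574471}}{23} \approx -1907.0 + 32.954 i$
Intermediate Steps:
$H = -23$ ($H = -10 - 13 = -23$)
$T{\left(I \right)} = \frac{1}{23}$
$X = \frac{i \sqrt{574471}}{23}$ ($X = \sqrt{\frac{1}{23} - 1086} = \sqrt{- \frac{24977}{23}} = \frac{i \sqrt{574471}}{23} \approx 32.954 i$)
$s + X = -1907 + \frac{i \sqrt{574471}}{23}$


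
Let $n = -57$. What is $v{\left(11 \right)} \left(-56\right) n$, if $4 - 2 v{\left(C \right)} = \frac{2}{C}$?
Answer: $\frac{67032}{11} \approx 6093.8$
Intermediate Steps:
$v{\left(C \right)} = 2 - \frac{1}{C}$ ($v{\left(C \right)} = 2 - \frac{2 \frac{1}{C}}{2} = 2 - \frac{1}{C}$)
$v{\left(11 \right)} \left(-56\right) n = \left(2 - \frac{1}{11}\right) \left(-56\right) \left(-57\right) = \frac{21}{11} \left(-56\right) \left(-57\right) = \left(- \frac{1176}{11}\right) \left(-57\right) = \frac{67032}{11}$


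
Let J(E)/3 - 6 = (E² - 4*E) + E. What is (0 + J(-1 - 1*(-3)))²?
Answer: 144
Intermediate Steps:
J(E) = 18 - 9*E + 3*E² (J(E) = 18 + 3*((E² - 4*E) + E) = 18 + 3*(E² - 3*E) = 18 + (-9*E + 3*E²) = 18 - 9*E + 3*E²)
(0 + J(-1 - 1*(-3)))² = (0 + (18 - 9*(-1 - 1*(-3)) + 3*(-1 - 1*(-3))²))² = (0 + (18 - 9*(-1 + 3) + 3*(-1 + 3)²))² = (0 + (18 - 9*2 + 3*2²))² = (0 + (18 - 18 + 3*4))² = (0 + (18 - 18 + 12))² = (0 + 12)² = 12² = 144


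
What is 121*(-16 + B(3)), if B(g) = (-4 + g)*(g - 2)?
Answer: -2057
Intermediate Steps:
B(g) = (-4 + g)*(-2 + g)
121*(-16 + B(3)) = 121*(-16 + (8 + 3² - 6*3)) = 121*(-16 + (8 + 9 - 18)) = 121*(-16 - 1) = 121*(-17) = -2057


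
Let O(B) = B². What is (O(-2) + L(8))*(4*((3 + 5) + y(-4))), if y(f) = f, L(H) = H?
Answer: 192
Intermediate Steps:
(O(-2) + L(8))*(4*((3 + 5) + y(-4))) = ((-2)² + 8)*(4*((3 + 5) - 4)) = (4 + 8)*(4*(8 - 4)) = 12*(4*4) = 12*16 = 192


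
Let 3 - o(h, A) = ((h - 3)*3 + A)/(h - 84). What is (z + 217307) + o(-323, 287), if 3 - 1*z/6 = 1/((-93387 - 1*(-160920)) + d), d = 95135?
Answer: 654012646059/3009358 ≈ 2.1733e+5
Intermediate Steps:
o(h, A) = 3 - (-9 + A + 3*h)/(-84 + h) (o(h, A) = 3 - ((h - 3)*3 + A)/(h - 84) = 3 - ((-3 + h)*3 + A)/(-84 + h) = 3 - ((-9 + 3*h) + A)/(-84 + h) = 3 - (-9 + A + 3*h)/(-84 + h))
z = 1464009/81334 (z = 18 - 6/((-93387 - 1*(-160920)) + 95135) = 18 - 6/((-93387 + 160920) + 95135) = 18 - 6/(67533 + 95135) = 18 - 6/162668 = 18 - 6*1/162668 = 18 - 3/81334 = 1464009/81334 ≈ 18.000)
(z + 217307) + o(-323, 287) = (1464009/81334 + 217307) + (-243 - 1*287)/(-84 - 323) = 17675911547/81334 + (-243 - 287)/(-407) = 17675911547/81334 - 1/407*(-530) = 17675911547/81334 + 530/407 = 654012646059/3009358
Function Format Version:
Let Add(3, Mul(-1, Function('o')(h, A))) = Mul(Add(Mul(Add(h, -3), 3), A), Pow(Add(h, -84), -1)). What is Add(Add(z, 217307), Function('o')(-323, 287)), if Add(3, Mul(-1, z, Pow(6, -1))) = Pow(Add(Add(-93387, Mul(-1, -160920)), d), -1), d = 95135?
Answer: Rational(654012646059, 3009358) ≈ 2.1733e+5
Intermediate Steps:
Function('o')(h, A) = Add(3, Mul(-1, Pow(Add(-84, h), -1), Add(-9, A, Mul(3, h)))) (Function('o')(h, A) = Add(3, Mul(-1, Mul(Add(Mul(Add(h, -3), 3), A), Pow(Add(h, -84), -1)))) = Add(3, Mul(-1, Mul(Add(Mul(Add(-3, h), 3), A), Pow(Add(-84, h), -1)))) = Add(3, Mul(-1, Mul(Add(Add(-9, Mul(3, h)), A), Pow(Add(-84, h), -1)))) = Add(3, Mul(-1, Mul(Add(-9, A, Mul(3, h)), Pow(Add(-84, h), -1)))) = Add(3, Mul(-1, Mul(Pow(Add(-84, h), -1), Add(-9, A, Mul(3, h))))) = Add(3, Mul(-1, Pow(Add(-84, h), -1), Add(-9, A, Mul(3, h)))))
z = Rational(1464009, 81334) (z = Add(18, Mul(-6, Pow(Add(Add(-93387, Mul(-1, -160920)), 95135), -1))) = Add(18, Mul(-6, Pow(Add(Add(-93387, 160920), 95135), -1))) = Add(18, Mul(-6, Pow(Add(67533, 95135), -1))) = Add(18, Mul(-6, Pow(162668, -1))) = Add(18, Mul(-6, Rational(1, 162668))) = Add(18, Rational(-3, 81334)) = Rational(1464009, 81334) ≈ 18.000)
Add(Add(z, 217307), Function('o')(-323, 287)) = Add(Add(Rational(1464009, 81334), 217307), Mul(Pow(Add(-84, -323), -1), Add(-243, Mul(-1, 287)))) = Add(Rational(17675911547, 81334), Mul(Pow(-407, -1), Add(-243, -287))) = Add(Rational(17675911547, 81334), Mul(Rational(-1, 407), -530)) = Add(Rational(17675911547, 81334), Rational(530, 407)) = Rational(654012646059, 3009358)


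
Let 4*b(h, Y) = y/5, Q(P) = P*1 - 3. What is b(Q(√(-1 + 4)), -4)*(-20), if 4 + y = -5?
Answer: 9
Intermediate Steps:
y = -9 (y = -4 - 5 = -9)
Q(P) = -3 + P (Q(P) = P - 3 = -3 + P)
b(h, Y) = -9/20 (b(h, Y) = (-9/5)/4 = (-9*⅕)/4 = (¼)*(-9/5) = -9/20)
b(Q(√(-1 + 4)), -4)*(-20) = -9/20*(-20) = 9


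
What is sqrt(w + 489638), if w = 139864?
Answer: sqrt(629502) ≈ 793.41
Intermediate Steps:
sqrt(w + 489638) = sqrt(139864 + 489638) = sqrt(629502)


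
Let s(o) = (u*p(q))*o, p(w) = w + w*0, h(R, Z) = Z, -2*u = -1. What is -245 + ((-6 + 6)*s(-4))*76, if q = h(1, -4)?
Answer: -245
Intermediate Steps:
u = ½ (u = -½*(-1) = ½ ≈ 0.50000)
q = -4
p(w) = w (p(w) = w + 0 = w)
s(o) = -2*o (s(o) = ((½)*(-4))*o = -2*o)
-245 + ((-6 + 6)*s(-4))*76 = -245 + ((-6 + 6)*(-2*(-4)))*76 = -245 + (0*8)*76 = -245 + 0*76 = -245 + 0 = -245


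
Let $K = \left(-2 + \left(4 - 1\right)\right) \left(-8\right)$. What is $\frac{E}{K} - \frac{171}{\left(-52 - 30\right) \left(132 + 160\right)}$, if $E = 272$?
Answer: $- \frac{813925}{23944} \approx -33.993$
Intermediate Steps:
$K = -8$ ($K = \left(-2 + 3\right) \left(-8\right) = 1 \left(-8\right) = -8$)
$\frac{E}{K} - \frac{171}{\left(-52 - 30\right) \left(132 + 160\right)} = \frac{272}{-8} - \frac{171}{\left(-52 - 30\right) \left(132 + 160\right)} = 272 \left(- \frac{1}{8}\right) - \frac{171}{\left(-82\right) 292} = -34 - \frac{171}{-23944} = -34 - - \frac{171}{23944} = -34 + \frac{171}{23944} = - \frac{813925}{23944}$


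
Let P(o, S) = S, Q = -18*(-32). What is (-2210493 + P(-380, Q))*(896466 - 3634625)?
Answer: 6051104122803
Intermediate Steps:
Q = 576
(-2210493 + P(-380, Q))*(896466 - 3634625) = (-2210493 + 576)*(896466 - 3634625) = -2209917*(-2738159) = 6051104122803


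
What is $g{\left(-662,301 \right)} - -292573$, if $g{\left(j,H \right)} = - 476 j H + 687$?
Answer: $95141972$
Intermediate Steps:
$g{\left(j,H \right)} = 687 - 476 H j$ ($g{\left(j,H \right)} = - 476 H j + 687 = 687 - 476 H j$)
$g{\left(-662,301 \right)} - -292573 = \left(687 - 143276 \left(-662\right)\right) - -292573 = \left(687 + 94848712\right) + 292573 = 94849399 + 292573 = 95141972$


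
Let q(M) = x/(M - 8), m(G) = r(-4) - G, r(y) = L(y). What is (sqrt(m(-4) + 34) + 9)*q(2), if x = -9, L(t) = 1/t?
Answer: 27/2 + 3*sqrt(151)/4 ≈ 22.716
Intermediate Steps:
r(y) = 1/y
m(G) = -1/4 - G (m(G) = 1/(-4) - G = -1/4 - G)
q(M) = -9/(-8 + M) (q(M) = -9/(M - 8) = -9/(-8 + M))
(sqrt(m(-4) + 34) + 9)*q(2) = (sqrt((-1/4 - 1*(-4)) + 34) + 9)*(-9/(-8 + 2)) = (sqrt((-1/4 + 4) + 34) + 9)*(-9/(-6)) = (sqrt(15/4 + 34) + 9)*(-9*(-1/6)) = (sqrt(151/4) + 9)*(3/2) = (sqrt(151)/2 + 9)*(3/2) = (9 + sqrt(151)/2)*(3/2) = 27/2 + 3*sqrt(151)/4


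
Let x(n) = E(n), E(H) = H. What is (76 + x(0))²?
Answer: 5776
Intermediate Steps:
x(n) = n
(76 + x(0))² = (76 + 0)² = 76² = 5776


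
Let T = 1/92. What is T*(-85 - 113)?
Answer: -99/46 ≈ -2.1522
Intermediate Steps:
T = 1/92 ≈ 0.010870
T*(-85 - 113) = (-85 - 113)/92 = (1/92)*(-198) = -99/46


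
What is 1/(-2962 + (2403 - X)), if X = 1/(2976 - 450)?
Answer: -2526/1412035 ≈ -0.0017889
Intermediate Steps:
X = 1/2526 ≈ 0.00039588
1/(-2962 + (2403 - X)) = 1/(-2962 + (2403 - 1*1/2526)) = 1/(-2962 + (2403 - 1/2526)) = 1/(-2962 + 6069977/2526) = 1/(-1412035/2526) = -2526/1412035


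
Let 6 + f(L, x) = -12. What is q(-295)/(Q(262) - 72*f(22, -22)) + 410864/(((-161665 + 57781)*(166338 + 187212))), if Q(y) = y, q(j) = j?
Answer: -1354431955639/7152814651950 ≈ -0.18936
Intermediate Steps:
f(L, x) = -18 (f(L, x) = -6 - 12 = -18)
q(-295)/(Q(262) - 72*f(22, -22)) + 410864/(((-161665 + 57781)*(166338 + 187212))) = -295/(262 - 72*(-18)) + 410864/(((-161665 + 57781)*(166338 + 187212))) = -295/(262 - 1*(-1296)) + 410864/((-103884*353550)) = -295/(262 + 1296) + 410864/(-36728188200) = -295/1558 + 410864*(-1/36728188200) = -295*1/1558 - 51358/4591023525 = -295/1558 - 51358/4591023525 = -1354431955639/7152814651950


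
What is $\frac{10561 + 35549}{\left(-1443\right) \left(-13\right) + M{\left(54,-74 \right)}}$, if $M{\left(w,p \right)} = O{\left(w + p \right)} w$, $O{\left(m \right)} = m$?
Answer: $\frac{15370}{5893} \approx 2.6082$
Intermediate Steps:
$M{\left(w,p \right)} = w \left(p + w\right)$ ($M{\left(w,p \right)} = \left(w + p\right) w = \left(p + w\right) w = w \left(p + w\right)$)
$\frac{10561 + 35549}{\left(-1443\right) \left(-13\right) + M{\left(54,-74 \right)}} = \frac{10561 + 35549}{\left(-1443\right) \left(-13\right) + 54 \left(-74 + 54\right)} = \frac{46110}{18759 + 54 \left(-20\right)} = \frac{46110}{18759 - 1080} = \frac{46110}{17679} = 46110 \cdot \frac{1}{17679} = \frac{15370}{5893}$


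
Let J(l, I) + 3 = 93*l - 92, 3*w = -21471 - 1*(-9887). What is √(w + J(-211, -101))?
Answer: I*√212214/3 ≈ 153.56*I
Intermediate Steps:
w = -11584/3 (w = (-21471 - 1*(-9887))/3 = (-21471 + 9887)/3 = (⅓)*(-11584) = -11584/3 ≈ -3861.3)
J(l, I) = -95 + 93*l (J(l, I) = -3 + (93*l - 92) = -3 + (-92 + 93*l) = -95 + 93*l)
√(w + J(-211, -101)) = √(-11584/3 + (-95 + 93*(-211))) = √(-11584/3 + (-95 - 19623)) = √(-11584/3 - 19718) = √(-70738/3) = I*√212214/3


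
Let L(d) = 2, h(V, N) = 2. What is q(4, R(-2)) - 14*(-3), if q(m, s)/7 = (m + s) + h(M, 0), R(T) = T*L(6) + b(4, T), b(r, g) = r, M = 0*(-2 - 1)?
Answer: 84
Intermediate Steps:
M = 0 (M = 0*(-3) = 0)
R(T) = 4 + 2*T (R(T) = T*2 + 4 = 2*T + 4 = 4 + 2*T)
q(m, s) = 14 + 7*m + 7*s (q(m, s) = 7*((m + s) + 2) = 7*(2 + m + s) = 14 + 7*m + 7*s)
q(4, R(-2)) - 14*(-3) = (14 + 7*4 + 7*(4 + 2*(-2))) - 14*(-3) = (14 + 28 + 7*(4 - 4)) + 42 = (14 + 28 + 7*0) + 42 = (14 + 28 + 0) + 42 = 42 + 42 = 84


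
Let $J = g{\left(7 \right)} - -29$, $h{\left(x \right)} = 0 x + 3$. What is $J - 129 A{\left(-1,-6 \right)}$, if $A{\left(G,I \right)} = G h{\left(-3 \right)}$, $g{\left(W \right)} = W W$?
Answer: $465$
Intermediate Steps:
$h{\left(x \right)} = 3$ ($h{\left(x \right)} = 0 + 3 = 3$)
$g{\left(W \right)} = W^{2}$
$A{\left(G,I \right)} = 3 G$ ($A{\left(G,I \right)} = G 3 = 3 G$)
$J = 78$ ($J = 7^{2} - -29 = 49 + 29 = 78$)
$J - 129 A{\left(-1,-6 \right)} = 78 - 129 \cdot 3 \left(-1\right) = 78 - -387 = 78 + 387 = 465$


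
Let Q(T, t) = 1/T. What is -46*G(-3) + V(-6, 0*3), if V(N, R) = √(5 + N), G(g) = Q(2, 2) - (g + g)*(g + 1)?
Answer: 529 + I ≈ 529.0 + 1.0*I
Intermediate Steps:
G(g) = ½ - 2*g*(1 + g) (G(g) = 1/2 - (g + g)*(g + 1) = ½ - 2*g*(1 + g))
-46*G(-3) + V(-6, 0*3) = -46*(½ - 2*(-3) - 2*(-3)²) + √(5 - 6) = -46*(½ + 6 - 2*9) + √(-1) = -46*(½ + 6 - 18) + I = -46*(-23/2) + I = 529 + I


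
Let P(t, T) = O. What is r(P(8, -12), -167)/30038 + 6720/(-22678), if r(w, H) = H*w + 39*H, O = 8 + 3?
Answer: -184885/321929 ≈ -0.57430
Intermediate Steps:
O = 11
P(t, T) = 11
r(w, H) = 39*H + H*w
r(P(8, -12), -167)/30038 + 6720/(-22678) = -167*(39 + 11)/30038 + 6720/(-22678) = -167*50*(1/30038) + 6720*(-1/22678) = -8350*1/30038 - 3360/11339 = -4175/15019 - 3360/11339 = -184885/321929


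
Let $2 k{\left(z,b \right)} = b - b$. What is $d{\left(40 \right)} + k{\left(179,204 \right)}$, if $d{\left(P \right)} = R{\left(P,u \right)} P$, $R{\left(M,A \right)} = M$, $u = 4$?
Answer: $1600$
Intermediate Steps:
$k{\left(z,b \right)} = 0$ ($k{\left(z,b \right)} = \frac{b - b}{2} = \frac{1}{2} \cdot 0 = 0$)
$d{\left(P \right)} = P^{2}$ ($d{\left(P \right)} = P P = P^{2}$)
$d{\left(40 \right)} + k{\left(179,204 \right)} = 40^{2} + 0 = 1600 + 0 = 1600$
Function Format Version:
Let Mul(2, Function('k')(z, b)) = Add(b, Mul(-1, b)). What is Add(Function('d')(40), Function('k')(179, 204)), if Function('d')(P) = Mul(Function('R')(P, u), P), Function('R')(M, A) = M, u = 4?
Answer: 1600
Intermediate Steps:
Function('k')(z, b) = 0 (Function('k')(z, b) = Mul(Rational(1, 2), Add(b, Mul(-1, b))) = Mul(Rational(1, 2), 0) = 0)
Function('d')(P) = Pow(P, 2) (Function('d')(P) = Mul(P, P) = Pow(P, 2))
Add(Function('d')(40), Function('k')(179, 204)) = Add(Pow(40, 2), 0) = Add(1600, 0) = 1600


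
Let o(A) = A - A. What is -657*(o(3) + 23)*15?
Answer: -226665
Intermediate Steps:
o(A) = 0
-657*(o(3) + 23)*15 = -657*(0 + 23)*15 = -15111*15 = -657*345 = -226665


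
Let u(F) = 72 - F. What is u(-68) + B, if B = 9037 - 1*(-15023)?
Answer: 24200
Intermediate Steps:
B = 24060 (B = 9037 + 15023 = 24060)
u(-68) + B = (72 - 1*(-68)) + 24060 = (72 + 68) + 24060 = 140 + 24060 = 24200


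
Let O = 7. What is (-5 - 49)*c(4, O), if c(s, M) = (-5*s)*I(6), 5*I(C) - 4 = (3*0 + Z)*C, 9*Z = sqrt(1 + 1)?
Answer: 864 + 144*sqrt(2) ≈ 1067.6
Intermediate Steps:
Z = sqrt(2)/9 (Z = sqrt(1 + 1)/9 = sqrt(2)/9 ≈ 0.15713)
I(C) = 4/5 + C*sqrt(2)/45 (I(C) = 4/5 + ((3*0 + sqrt(2)/9)*C)/5 = 4/5 + ((0 + sqrt(2)/9)*C)/5 = 4/5 + ((sqrt(2)/9)*C)/5 = 4/5 + (C*sqrt(2)/9)/5 = 4/5 + C*sqrt(2)/45)
c(s, M) = -5*s*(4/5 + 2*sqrt(2)/15) (c(s, M) = (-5*s)*(4/5 + (1/45)*6*sqrt(2)) = (-5*s)*(4/5 + 2*sqrt(2)/15) = -5*s*(4/5 + 2*sqrt(2)/15))
(-5 - 49)*c(4, O) = (-5 - 49)*(-2/3*4*(6 + sqrt(2))) = -54*(-16 - 8*sqrt(2)/3) = 864 + 144*sqrt(2)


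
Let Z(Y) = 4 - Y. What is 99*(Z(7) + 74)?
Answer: 7029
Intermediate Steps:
99*(Z(7) + 74) = 99*((4 - 1*7) + 74) = 99*((4 - 7) + 74) = 99*(-3 + 74) = 99*71 = 7029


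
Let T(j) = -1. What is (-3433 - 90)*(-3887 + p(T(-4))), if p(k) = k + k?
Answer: 13700947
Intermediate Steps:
p(k) = 2*k
(-3433 - 90)*(-3887 + p(T(-4))) = (-3433 - 90)*(-3887 + 2*(-1)) = -3523*(-3887 - 2) = -3523*(-3889) = 13700947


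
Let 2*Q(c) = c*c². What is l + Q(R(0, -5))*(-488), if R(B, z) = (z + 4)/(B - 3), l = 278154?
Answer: 7509914/27 ≈ 2.7815e+5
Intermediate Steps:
R(B, z) = (4 + z)/(-3 + B)
Q(c) = c³/2 (Q(c) = (c*c²)/2 = c³/2)
l + Q(R(0, -5))*(-488) = 278154 + (((4 - 5)/(-3 + 0))³/2)*(-488) = 278154 + ((-1/(-3))³/2)*(-488) = 278154 + ((-⅓*(-1))³/2)*(-488) = 278154 + ((⅓)³/2)*(-488) = 278154 + ((½)*(1/27))*(-488) = 278154 + (1/54)*(-488) = 278154 - 244/27 = 7509914/27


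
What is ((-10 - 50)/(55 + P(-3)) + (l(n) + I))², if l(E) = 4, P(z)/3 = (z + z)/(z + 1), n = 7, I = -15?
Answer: 36481/256 ≈ 142.50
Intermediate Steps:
P(z) = 6*z/(1 + z) (P(z) = 3*((z + z)/(z + 1)) = 3*((2*z)/(1 + z)) = 3*(2*z/(1 + z)) = 6*z/(1 + z))
((-10 - 50)/(55 + P(-3)) + (l(n) + I))² = ((-10 - 50)/(55 + 6*(-3)/(1 - 3)) + (4 - 15))² = (-60/(55 + 6*(-3)/(-2)) - 11)² = (-60/(55 + 6*(-3)*(-½)) - 11)² = (-60/(55 + 9) - 11)² = (-60/64 - 11)² = (-60*1/64 - 11)² = (-15/16 - 11)² = (-191/16)² = 36481/256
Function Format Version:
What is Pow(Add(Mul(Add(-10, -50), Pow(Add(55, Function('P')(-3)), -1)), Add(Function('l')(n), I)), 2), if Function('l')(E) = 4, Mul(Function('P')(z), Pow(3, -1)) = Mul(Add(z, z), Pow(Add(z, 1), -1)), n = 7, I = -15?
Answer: Rational(36481, 256) ≈ 142.50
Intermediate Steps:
Function('P')(z) = Mul(6, z, Pow(Add(1, z), -1)) (Function('P')(z) = Mul(3, Mul(Add(z, z), Pow(Add(z, 1), -1))) = Mul(3, Mul(Mul(2, z), Pow(Add(1, z), -1))) = Mul(3, Mul(2, z, Pow(Add(1, z), -1))) = Mul(6, z, Pow(Add(1, z), -1)))
Pow(Add(Mul(Add(-10, -50), Pow(Add(55, Function('P')(-3)), -1)), Add(Function('l')(n), I)), 2) = Pow(Add(Mul(Add(-10, -50), Pow(Add(55, Mul(6, -3, Pow(Add(1, -3), -1))), -1)), Add(4, -15)), 2) = Pow(Add(Mul(-60, Pow(Add(55, Mul(6, -3, Pow(-2, -1))), -1)), -11), 2) = Pow(Add(Mul(-60, Pow(Add(55, Mul(6, -3, Rational(-1, 2))), -1)), -11), 2) = Pow(Add(Mul(-60, Pow(Add(55, 9), -1)), -11), 2) = Pow(Add(Mul(-60, Pow(64, -1)), -11), 2) = Pow(Add(Mul(-60, Rational(1, 64)), -11), 2) = Pow(Add(Rational(-15, 16), -11), 2) = Pow(Rational(-191, 16), 2) = Rational(36481, 256)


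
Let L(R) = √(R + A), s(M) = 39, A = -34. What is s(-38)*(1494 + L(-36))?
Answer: 58266 + 39*I*√70 ≈ 58266.0 + 326.3*I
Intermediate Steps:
L(R) = √(-34 + R) (L(R) = √(R - 34) = √(-34 + R))
s(-38)*(1494 + L(-36)) = 39*(1494 + √(-34 - 36)) = 39*(1494 + √(-70)) = 39*(1494 + I*√70) = 58266 + 39*I*√70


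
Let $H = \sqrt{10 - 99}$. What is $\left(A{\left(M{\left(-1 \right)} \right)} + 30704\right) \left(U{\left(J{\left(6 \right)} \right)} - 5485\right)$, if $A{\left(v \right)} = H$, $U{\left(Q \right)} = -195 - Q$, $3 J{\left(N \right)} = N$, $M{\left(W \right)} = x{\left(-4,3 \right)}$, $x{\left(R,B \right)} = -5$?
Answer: $-174460128 - 5682 i \sqrt{89} \approx -1.7446 \cdot 10^{8} - 53604.0 i$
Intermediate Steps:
$M{\left(W \right)} = -5$
$J{\left(N \right)} = \frac{N}{3}$
$H = i \sqrt{89}$ ($H = \sqrt{-89} = i \sqrt{89} \approx 9.434 i$)
$A{\left(v \right)} = i \sqrt{89}$
$\left(A{\left(M{\left(-1 \right)} \right)} + 30704\right) \left(U{\left(J{\left(6 \right)} \right)} - 5485\right) = \left(i \sqrt{89} + 30704\right) \left(\left(-195 - \frac{1}{3} \cdot 6\right) - 5485\right) = \left(30704 + i \sqrt{89}\right) \left(\left(-195 - 2\right) - 5485\right) = \left(30704 + i \sqrt{89}\right) \left(-197 - 5485\right) = \left(30704 + i \sqrt{89}\right) \left(-5682\right) = -174460128 - 5682 i \sqrt{89}$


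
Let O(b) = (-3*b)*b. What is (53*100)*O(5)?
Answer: -397500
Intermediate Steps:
O(b) = -3*b²
(53*100)*O(5) = (53*100)*(-3*5²) = 5300*(-3*25) = 5300*(-75) = -397500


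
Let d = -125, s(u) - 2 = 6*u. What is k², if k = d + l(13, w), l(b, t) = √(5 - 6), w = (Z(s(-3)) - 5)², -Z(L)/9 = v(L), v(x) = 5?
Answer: (125 - I)² ≈ 15624.0 - 250.0*I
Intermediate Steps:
s(u) = 2 + 6*u
Z(L) = -45 (Z(L) = -9*5 = -45)
w = 2500 (w = (-45 - 5)² = (-50)² = 2500)
l(b, t) = I (l(b, t) = √(-1) = I)
k = -125 + I ≈ -125.0 + 1.0*I
k² = (-125 + I)²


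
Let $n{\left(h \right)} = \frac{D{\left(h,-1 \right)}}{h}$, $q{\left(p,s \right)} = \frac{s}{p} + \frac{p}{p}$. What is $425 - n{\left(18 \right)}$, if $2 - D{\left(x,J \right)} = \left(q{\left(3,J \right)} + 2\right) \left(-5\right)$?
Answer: $\frac{11452}{27} \approx 424.15$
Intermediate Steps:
$q{\left(p,s \right)} = 1 + \frac{s}{p}$ ($q{\left(p,s \right)} = \frac{s}{p} + 1 = 1 + \frac{s}{p}$)
$D{\left(x,J \right)} = 17 + \frac{5 J}{3}$ ($D{\left(x,J \right)} = 2 - \left(\frac{3 + J}{3} + 2\right) \left(-5\right) = 2 - \left(\left(1 + \frac{J}{3}\right) + 2\right) \left(-5\right) = 2 - \left(3 + \frac{J}{3}\right) \left(-5\right) = 2 - \left(-15 - \frac{5 J}{3}\right) = 2 + \left(15 + \frac{5 J}{3}\right) = 17 + \frac{5 J}{3}$)
$n{\left(h \right)} = \frac{46}{3 h}$ ($n{\left(h \right)} = \frac{17 + \frac{5}{3} \left(-1\right)}{h} = \frac{17 - \frac{5}{3}}{h} = \frac{46}{3 h}$)
$425 - n{\left(18 \right)} = 425 - \frac{46}{3 \cdot 18} = 425 - \frac{46}{3} \cdot \frac{1}{18} = 425 - \frac{23}{27} = \frac{11452}{27}$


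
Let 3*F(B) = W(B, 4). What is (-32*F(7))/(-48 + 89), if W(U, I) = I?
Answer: -128/123 ≈ -1.0406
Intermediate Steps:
F(B) = 4/3 (F(B) = (1/3)*4 = 4/3)
(-32*F(7))/(-48 + 89) = (-32*4/3)/(-48 + 89) = -128/3/41 = -128/3*1/41 = -128/123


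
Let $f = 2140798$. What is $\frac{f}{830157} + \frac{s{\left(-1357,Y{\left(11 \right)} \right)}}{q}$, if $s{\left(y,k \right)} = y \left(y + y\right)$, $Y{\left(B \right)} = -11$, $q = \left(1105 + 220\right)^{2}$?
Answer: $\frac{6815822043736}{1457444383125} \approx 4.6766$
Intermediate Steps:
$q = 1755625$ ($q = 1325^{2} = 1755625$)
$s{\left(y,k \right)} = 2 y^{2}$ ($s{\left(y,k \right)} = y 2 y = 2 y^{2}$)
$\frac{f}{830157} + \frac{s{\left(-1357,Y{\left(11 \right)} \right)}}{q} = \frac{2140798}{830157} + \frac{2 \left(-1357\right)^{2}}{1755625} = 2140798 \cdot \frac{1}{830157} + 2 \cdot 1841449 \cdot \frac{1}{1755625} = \frac{2140798}{830157} + 3682898 \cdot \frac{1}{1755625} = \frac{2140798}{830157} + \frac{3682898}{1755625} = \frac{6815822043736}{1457444383125}$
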